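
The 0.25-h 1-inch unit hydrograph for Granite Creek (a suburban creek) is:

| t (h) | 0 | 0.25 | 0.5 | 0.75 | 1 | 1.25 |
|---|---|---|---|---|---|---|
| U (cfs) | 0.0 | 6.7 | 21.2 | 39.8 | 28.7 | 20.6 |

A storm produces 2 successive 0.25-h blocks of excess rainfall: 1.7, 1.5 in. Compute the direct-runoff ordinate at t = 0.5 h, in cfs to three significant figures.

By discrete convolution, Q_j = Σ (P_i / 1 in) · U_{j−i}.
At t = 0.5 h (j=2): Q = (1.7/1)·21.2 + (1.5/1)·6.7 = 46.1 cfs.

Q ≈ 46.1 cfs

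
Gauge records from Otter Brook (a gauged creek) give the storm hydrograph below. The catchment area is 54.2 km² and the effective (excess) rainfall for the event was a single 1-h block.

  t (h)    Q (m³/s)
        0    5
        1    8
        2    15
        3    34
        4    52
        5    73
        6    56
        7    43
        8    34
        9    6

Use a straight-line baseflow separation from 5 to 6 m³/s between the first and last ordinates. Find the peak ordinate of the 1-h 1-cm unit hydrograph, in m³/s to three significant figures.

U_p ≈ 37.5 m³/s

Direct runoff: 0.00, 2.89, 9.78, 28.67, 46.56, 67.44, 50.33, 37.22, 28.11, 0.00 m³/s; ΣQ_DR = 271.0 m³/s, peak = 67.44 m³/s.
Runoff depth d = ΣQ_DR·Δt / A = 271.0 × 3600 / (54.2 km²) = 18.00 mm.
The 1-cm UH is the DRH scaled by (10 mm)/d, so U_p = 67.44 × 10/18.00 = 37.5 m³/s.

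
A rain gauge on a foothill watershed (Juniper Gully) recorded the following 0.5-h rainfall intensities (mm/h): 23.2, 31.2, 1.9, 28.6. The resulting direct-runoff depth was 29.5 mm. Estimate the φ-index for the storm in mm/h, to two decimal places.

Only the 3 blocks with intensity above φ contribute runoff: 23.2, 31.2, 28.6 mm/h.
Σ(I−φ)·Δt = d  ⇒  (23.2+31.2+28.6 − 3φ)·0.5 = 29.5
φ = (83.00 − 29.5/0.5) / 3 = 8.00 mm/h.

φ ≈ 8.00 mm/h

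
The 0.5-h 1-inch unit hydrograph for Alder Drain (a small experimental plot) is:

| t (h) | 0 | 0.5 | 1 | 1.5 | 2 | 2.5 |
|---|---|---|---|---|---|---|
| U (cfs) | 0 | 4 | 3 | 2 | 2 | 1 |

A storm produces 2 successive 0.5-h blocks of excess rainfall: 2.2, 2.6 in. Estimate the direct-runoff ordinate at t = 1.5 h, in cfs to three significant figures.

Q ≈ 12.2 cfs

By discrete convolution, Q_j = Σ (P_i / 1 in) · U_{j−i}.
At t = 1.5 h (j=3): Q = (2.2/1)·2 + (2.6/1)·3 = 12.2 cfs.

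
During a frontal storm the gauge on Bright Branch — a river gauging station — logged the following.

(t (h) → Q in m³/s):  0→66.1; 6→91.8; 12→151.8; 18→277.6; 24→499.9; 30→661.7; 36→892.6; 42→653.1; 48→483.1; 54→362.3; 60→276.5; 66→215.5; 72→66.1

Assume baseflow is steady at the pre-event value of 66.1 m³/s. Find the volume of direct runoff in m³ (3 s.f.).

Direct-runoff ordinates (Q − Q_b): 0.0, 25.7, 85.7, 211.5, 433.8, 595.6, 826.5, 587.0, 417.0, 296.2, 210.4, 149.4, 0.0 m³/s.
ΣQ_DR = 3839 m³/s.
With Δt = 6 h = 21600 s, V = ΣQ_DR · Δt = 3839 × 21600 = 8.29 × 10^7 m³.

V ≈ 8.29 × 10^7 m³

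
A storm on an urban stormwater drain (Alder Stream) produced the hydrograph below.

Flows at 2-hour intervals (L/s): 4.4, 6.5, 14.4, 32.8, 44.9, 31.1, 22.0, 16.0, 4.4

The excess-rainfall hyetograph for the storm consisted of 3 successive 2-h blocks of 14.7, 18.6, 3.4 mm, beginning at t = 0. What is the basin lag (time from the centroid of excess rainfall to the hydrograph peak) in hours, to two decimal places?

Centroid of excess rainfall: t_c = Σ P_i·t̄_i / ΣP_i = 2.3842 h (block centres at 1, 3, 5 h).
Hydrograph peak occurs at t = 8 h, so basin lag t_L = 8 − 2.3842 = 5.62 h.

t_L ≈ 5.62 h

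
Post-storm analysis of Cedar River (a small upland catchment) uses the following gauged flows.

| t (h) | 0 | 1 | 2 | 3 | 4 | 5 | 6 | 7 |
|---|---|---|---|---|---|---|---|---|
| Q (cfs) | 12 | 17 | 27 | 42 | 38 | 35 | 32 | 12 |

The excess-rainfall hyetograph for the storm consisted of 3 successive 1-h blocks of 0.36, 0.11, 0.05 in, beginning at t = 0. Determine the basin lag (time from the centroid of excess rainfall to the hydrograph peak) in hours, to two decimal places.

Centroid of excess rainfall: t_c = Σ P_i·t̄_i / ΣP_i = 0.9038 h (block centres at 0.5, 1.5, 2.5 h).
Hydrograph peak occurs at t = 3 h, so basin lag t_L = 3 − 0.9038 = 2.10 h.

t_L ≈ 2.10 h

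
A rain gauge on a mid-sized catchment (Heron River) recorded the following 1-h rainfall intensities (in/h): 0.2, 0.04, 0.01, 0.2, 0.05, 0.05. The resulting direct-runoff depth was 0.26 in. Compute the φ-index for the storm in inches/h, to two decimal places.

Only the 2 blocks with intensity above φ contribute runoff: 0.2, 0.2 in/h.
Σ(I−φ)·Δt = d  ⇒  (0.2+0.2 − 2φ)·1 = 0.26
φ = (0.4000 − 0.26/1) / 2 = 0.07 in/h.

φ ≈ 0.07 in/h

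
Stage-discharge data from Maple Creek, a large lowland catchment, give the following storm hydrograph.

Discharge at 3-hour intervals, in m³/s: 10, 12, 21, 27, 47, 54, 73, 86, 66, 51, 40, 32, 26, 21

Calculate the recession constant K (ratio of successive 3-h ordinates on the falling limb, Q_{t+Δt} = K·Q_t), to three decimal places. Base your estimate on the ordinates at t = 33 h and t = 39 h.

Using the recession-limb readings at t = 33 h and t = 39 h: Q falls from 32 to 21 m³/s over 2 intervals.
K = (Q₂/Q₁)^(1/2) = (21/32)^(1/2) = 0.810.

K ≈ 0.810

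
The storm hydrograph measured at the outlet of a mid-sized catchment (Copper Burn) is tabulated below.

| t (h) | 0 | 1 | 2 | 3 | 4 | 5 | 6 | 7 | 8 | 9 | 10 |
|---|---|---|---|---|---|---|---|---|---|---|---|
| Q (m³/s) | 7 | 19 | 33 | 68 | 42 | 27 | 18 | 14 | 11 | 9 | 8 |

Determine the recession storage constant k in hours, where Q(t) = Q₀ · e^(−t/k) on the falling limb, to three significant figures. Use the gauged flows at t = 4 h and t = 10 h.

On the falling limb, Q drops from 42 to 8 m³/s between t = 4 h and t = 10 h (Δt = 6 h).
k = −Δt / ln(Q₂/Q₁) = −6 / ln(8/42) = 3.62 h.

k ≈ 3.62 h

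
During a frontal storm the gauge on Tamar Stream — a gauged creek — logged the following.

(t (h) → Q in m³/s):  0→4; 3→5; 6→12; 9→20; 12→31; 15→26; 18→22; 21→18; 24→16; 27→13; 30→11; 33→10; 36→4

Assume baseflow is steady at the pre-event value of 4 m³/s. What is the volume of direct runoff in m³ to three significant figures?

Direct-runoff ordinates (Q − Q_b): 0.0, 1.0, 8.0, 16.0, 27.0, 22.0, 18.0, 14.0, 12.0, 9.0, 7.0, 6.0, 0.0 m³/s.
ΣQ_DR = 140.0 m³/s.
With Δt = 3 h = 10800 s, V = ΣQ_DR · Δt = 140.0 × 10800 = 1.51 × 10^6 m³.

V ≈ 1.51 × 10^6 m³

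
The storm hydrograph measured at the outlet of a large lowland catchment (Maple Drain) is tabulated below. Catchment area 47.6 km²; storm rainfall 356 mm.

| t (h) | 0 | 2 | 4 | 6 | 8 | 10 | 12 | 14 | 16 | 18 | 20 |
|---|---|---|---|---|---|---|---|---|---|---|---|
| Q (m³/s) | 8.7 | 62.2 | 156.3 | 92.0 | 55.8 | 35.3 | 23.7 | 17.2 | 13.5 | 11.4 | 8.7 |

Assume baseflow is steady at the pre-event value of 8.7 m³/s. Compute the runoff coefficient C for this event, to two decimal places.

C ≈ 0.17

ΣQ_DR = 389.1 m³/s; V = ΣQ_DR·Δt = 2.802 × 10^6 m³.
Runoff depth d = V / A = 58.86 mm.
C = d / P = 58.86 / 356 = 0.17.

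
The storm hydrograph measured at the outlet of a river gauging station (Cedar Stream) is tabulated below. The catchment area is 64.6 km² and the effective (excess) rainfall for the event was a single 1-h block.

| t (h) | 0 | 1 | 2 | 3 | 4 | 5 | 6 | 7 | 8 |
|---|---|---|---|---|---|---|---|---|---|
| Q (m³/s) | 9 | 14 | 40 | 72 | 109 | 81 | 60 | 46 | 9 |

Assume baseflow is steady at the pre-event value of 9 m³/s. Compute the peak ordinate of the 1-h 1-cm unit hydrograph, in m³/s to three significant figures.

U_p ≈ 50.0 m³/s

Direct runoff: 0.0, 5.0, 31.0, 63.0, 100.0, 72.0, 51.0, 37.0, 0.0 m³/s; ΣQ_DR = 359.0 m³/s, peak = 100.0 m³/s.
Runoff depth d = ΣQ_DR·Δt / A = 359.0 × 3600 / (64.6 km²) = 20.01 mm.
The 1-cm UH is the DRH scaled by (10 mm)/d, so U_p = 100.0 × 10/20.01 = 50.0 m³/s.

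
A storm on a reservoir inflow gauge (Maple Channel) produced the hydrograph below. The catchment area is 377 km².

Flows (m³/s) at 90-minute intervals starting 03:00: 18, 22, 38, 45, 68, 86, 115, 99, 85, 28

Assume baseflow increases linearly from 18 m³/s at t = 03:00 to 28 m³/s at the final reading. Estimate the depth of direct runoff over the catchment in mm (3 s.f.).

d ≈ 5.36 mm

Direct runoff: 0.00, 2.89, 17.78, 23.67, 45.56, 62.44, 90.33, 73.22, 58.11, 0.00 m³/s; ΣQ_DR = 374.0 m³/s.
V = ΣQ_DR · Δt = 374.0 × 5400 s = 2.020 × 10^6 m³.
Over A = 377 km², depth = V / A = 5.36 mm.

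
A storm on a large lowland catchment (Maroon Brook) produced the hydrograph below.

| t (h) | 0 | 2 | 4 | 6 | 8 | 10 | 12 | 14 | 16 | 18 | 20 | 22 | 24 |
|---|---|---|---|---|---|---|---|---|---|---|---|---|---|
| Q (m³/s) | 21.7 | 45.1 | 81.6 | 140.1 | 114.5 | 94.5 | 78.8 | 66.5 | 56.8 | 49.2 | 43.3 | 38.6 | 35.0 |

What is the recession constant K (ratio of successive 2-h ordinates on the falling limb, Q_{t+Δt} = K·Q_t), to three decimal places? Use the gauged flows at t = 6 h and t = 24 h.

Using the recession-limb readings at t = 6 h and t = 24 h: Q falls from 140.1 to 35.0 m³/s over 9 intervals.
K = (Q₂/Q₁)^(1/9) = (35.0/140.1)^(1/9) = 0.857.

K ≈ 0.857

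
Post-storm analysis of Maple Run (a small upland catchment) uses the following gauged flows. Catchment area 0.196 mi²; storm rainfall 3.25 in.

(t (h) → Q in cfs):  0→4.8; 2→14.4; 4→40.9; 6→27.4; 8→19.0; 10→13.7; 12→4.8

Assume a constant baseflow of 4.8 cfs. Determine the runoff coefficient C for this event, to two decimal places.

C ≈ 0.44

ΣQ_DR = 91.40 cfs; V = ΣQ_DR·Δt = 6.581 × 10^5 ft³.
Runoff depth d = V / A = 1.445 in.
C = d / P = 1.445 / 3.25 = 0.44.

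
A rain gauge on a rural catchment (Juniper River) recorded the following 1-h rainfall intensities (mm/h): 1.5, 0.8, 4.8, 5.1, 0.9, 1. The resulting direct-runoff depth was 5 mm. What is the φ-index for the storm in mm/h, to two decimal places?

Only the 2 blocks with intensity above φ contribute runoff: 4.8, 5.1 mm/h.
Σ(I−φ)·Δt = d  ⇒  (4.8+5.1 − 2φ)·1 = 5
φ = (9.900 − 5/1) / 2 = 2.45 mm/h.

φ ≈ 2.45 mm/h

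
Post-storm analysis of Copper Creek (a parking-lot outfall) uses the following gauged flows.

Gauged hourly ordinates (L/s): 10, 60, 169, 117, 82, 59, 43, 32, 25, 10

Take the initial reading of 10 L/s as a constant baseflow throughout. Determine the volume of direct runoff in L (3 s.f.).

V ≈ 1.83 × 10^6 L

Direct-runoff ordinates (Q − Q_b): 0.0, 50.0, 159.0, 107.0, 72.0, 49.0, 33.0, 22.0, 15.0, 0.0 L/s.
ΣQ_DR = 507.0 L/s.
With Δt = 1 h = 3600 s, V = ΣQ_DR · Δt = 507.0 × 3600 = 1.83 × 10^6 L.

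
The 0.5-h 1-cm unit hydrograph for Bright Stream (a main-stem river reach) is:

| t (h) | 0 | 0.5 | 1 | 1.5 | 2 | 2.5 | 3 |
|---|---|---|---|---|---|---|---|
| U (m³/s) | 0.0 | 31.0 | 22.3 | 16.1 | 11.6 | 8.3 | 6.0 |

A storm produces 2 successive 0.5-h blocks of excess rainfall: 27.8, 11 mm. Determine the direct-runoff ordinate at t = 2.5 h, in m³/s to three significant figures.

Q ≈ 35.8 m³/s

By discrete convolution, Q_j = Σ (P_i / 10 mm) · U_{j−i}.
At t = 2.5 h (j=5): Q = (27.8/10)·8.3 + (11/10)·11.6 = 35.8 m³/s.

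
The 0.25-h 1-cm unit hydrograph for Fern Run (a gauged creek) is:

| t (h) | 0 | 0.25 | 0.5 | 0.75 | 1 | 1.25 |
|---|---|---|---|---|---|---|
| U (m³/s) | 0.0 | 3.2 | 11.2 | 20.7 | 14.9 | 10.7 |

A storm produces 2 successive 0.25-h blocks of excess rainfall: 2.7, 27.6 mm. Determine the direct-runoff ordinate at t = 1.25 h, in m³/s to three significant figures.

Q ≈ 44.0 m³/s

By discrete convolution, Q_j = Σ (P_i / 10 mm) · U_{j−i}.
At t = 1.25 h (j=5): Q = (2.7/10)·10.7 + (27.6/10)·14.9 = 44.0 m³/s.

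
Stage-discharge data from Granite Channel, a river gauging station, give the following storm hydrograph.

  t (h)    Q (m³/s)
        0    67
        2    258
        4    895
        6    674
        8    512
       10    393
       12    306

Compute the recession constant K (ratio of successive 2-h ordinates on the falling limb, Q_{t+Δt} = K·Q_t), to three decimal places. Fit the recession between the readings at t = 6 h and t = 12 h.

K ≈ 0.769

Using the recession-limb readings at t = 6 h and t = 12 h: Q falls from 674 to 306 m³/s over 3 intervals.
K = (Q₂/Q₁)^(1/3) = (306/674)^(1/3) = 0.769.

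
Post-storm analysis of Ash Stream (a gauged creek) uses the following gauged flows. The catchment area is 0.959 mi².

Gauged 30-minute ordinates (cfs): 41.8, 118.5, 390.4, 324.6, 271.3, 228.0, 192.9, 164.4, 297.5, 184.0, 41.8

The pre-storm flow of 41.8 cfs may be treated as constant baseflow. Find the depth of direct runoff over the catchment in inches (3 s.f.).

d ≈ 1.45 in

Direct runoff: 0.0, 76.7, 348.6, 282.8, 229.5, 186.2, 151.1, 122.6, 255.7, 142.2, 0.0 cfs; ΣQ_DR = 1795 cfs.
V = ΣQ_DR · Δt = 1795 × 1800 s = 3.232 × 10^6 ft³.
Over A = 0.959 mi², depth = V / A = 1.45 in.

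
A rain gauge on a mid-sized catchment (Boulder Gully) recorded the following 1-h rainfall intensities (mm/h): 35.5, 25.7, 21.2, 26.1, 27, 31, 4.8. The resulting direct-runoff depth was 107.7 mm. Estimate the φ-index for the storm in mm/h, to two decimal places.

φ ≈ 9.80 mm/h

Only the 6 blocks with intensity above φ contribute runoff: 35.5, 25.7, 21.2, 26.1, 27, 31 mm/h.
Σ(I−φ)·Δt = d  ⇒  (35.5+25.7+21.2+26.1+27+31 − 6φ)·1 = 107.7
φ = (166.5 − 107.7/1) / 6 = 9.80 mm/h.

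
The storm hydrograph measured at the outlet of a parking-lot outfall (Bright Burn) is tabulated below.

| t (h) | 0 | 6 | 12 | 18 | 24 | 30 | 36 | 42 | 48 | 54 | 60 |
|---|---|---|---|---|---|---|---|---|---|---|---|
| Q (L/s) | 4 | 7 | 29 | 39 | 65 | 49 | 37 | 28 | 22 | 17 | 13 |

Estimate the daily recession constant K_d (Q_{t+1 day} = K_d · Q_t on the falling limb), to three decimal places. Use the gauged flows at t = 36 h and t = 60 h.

K_d ≈ 0.351

Between t = 36 h and t = 60 h the flow falls from 37 to 13 L/s over 4×6 h = 24 h.
Per-interval ratio K = (13/37)^(1/4) = 0.7699; K_d = K^(24/6) = 0.351.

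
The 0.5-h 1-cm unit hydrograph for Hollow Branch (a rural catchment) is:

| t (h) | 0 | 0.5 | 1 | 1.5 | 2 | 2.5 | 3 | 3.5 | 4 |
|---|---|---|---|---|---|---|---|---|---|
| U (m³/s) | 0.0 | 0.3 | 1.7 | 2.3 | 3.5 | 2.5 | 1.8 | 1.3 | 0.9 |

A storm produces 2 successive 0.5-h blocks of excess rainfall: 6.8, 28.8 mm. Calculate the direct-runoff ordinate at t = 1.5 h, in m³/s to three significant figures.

Q ≈ 6.46 m³/s

By discrete convolution, Q_j = Σ (P_i / 10 mm) · U_{j−i}.
At t = 1.5 h (j=3): Q = (6.8/10)·2.3 + (28.8/10)·1.7 = 6.46 m³/s.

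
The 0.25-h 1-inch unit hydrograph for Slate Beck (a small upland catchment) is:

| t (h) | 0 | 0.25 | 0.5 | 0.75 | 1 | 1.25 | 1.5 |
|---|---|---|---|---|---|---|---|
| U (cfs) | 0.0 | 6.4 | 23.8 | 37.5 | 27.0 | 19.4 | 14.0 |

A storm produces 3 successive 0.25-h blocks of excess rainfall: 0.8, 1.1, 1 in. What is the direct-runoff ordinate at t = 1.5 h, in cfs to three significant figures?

Q ≈ 59.5 cfs

By discrete convolution, Q_j = Σ (P_i / 1 in) · U_{j−i}.
At t = 1.5 h (j=6): Q = (0.8/1)·14.0 + (1.1/1)·19.4 + (1/1)·27.0 = 59.5 cfs.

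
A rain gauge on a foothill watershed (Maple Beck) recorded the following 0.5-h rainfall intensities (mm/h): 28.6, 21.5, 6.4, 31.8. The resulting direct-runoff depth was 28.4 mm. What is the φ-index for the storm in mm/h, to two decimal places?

φ ≈ 8.37 mm/h

Only the 3 blocks with intensity above φ contribute runoff: 28.6, 21.5, 31.8 mm/h.
Σ(I−φ)·Δt = d  ⇒  (28.6+21.5+31.8 − 3φ)·0.5 = 28.4
φ = (81.90 − 28.4/0.5) / 3 = 8.37 mm/h.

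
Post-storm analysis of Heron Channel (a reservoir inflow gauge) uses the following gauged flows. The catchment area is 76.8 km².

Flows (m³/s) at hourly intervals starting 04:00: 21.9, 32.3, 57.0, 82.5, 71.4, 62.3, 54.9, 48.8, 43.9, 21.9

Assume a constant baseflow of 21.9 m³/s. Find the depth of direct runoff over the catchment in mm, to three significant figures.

d ≈ 13.0 mm

Direct runoff: 0.0, 10.4, 35.1, 60.6, 49.5, 40.4, 33.0, 26.9, 22.0, 0.0 m³/s; ΣQ_DR = 277.9 m³/s.
V = ΣQ_DR · Δt = 277.9 × 3600 s = 1.000 × 10^6 m³.
Over A = 76.8 km², depth = V / A = 13.0 mm.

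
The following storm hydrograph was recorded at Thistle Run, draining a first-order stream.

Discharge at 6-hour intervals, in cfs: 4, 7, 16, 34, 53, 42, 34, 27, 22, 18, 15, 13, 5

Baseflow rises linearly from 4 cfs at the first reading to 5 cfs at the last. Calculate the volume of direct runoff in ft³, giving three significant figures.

V ≈ 5.00 × 10^6 ft³

Direct-runoff ordinates (Q − Q_b): 0.00, 2.92, 11.83, 29.75, 48.67, 37.58, 29.50, 22.42, 17.33, 13.25, 10.17, 8.08, 0.00 cfs.
ΣQ_DR = 231.5 cfs.
With Δt = 6 h = 21600 s, V = ΣQ_DR · Δt = 231.5 × 21600 = 5.00 × 10^6 ft³.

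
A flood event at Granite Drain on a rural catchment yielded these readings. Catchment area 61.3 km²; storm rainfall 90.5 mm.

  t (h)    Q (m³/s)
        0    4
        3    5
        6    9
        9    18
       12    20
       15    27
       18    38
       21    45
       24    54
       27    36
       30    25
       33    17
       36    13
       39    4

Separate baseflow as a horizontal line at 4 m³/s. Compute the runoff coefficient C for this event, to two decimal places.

C ≈ 0.50

ΣQ_DR = 259.0 m³/s; V = ΣQ_DR·Δt = 2.797 × 10^6 m³.
Runoff depth d = V / A = 45.63 mm.
C = d / P = 45.63 / 90.5 = 0.50.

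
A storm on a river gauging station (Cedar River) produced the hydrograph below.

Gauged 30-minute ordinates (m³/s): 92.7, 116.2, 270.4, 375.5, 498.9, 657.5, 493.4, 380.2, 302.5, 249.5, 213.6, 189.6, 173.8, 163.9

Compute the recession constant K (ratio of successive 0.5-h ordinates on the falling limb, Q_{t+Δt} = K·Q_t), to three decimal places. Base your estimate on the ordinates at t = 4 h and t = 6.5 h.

Using the recession-limb readings at t = 4 h and t = 6.5 h: Q falls from 302.5 to 163.9 m³/s over 5 intervals.
K = (Q₂/Q₁)^(1/5) = (163.9/302.5)^(1/5) = 0.885.

K ≈ 0.885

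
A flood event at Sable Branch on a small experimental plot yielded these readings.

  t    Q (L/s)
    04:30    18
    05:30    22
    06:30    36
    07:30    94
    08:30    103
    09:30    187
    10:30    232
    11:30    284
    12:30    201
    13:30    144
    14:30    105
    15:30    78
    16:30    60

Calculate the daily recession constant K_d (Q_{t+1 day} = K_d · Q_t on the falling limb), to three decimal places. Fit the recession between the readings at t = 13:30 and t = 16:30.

Between t = 13:30 and t = 16:30 the flow falls from 144 to 60 L/s over 3×1 h = 3 h.
Per-interval ratio K = (60/144)^(1/3) = 0.7469; K_d = K^(24/1) = 0.001.

K_d ≈ 0.001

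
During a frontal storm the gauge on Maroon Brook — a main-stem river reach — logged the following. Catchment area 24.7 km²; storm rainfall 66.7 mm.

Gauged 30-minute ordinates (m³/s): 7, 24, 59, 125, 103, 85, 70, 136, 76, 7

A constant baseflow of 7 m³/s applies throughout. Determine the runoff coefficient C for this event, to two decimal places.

ΣQ_DR = 622.0 m³/s; V = ΣQ_DR·Δt = 1.120 × 10^6 m³.
Runoff depth d = V / A = 45.33 mm.
C = d / P = 45.33 / 66.7 = 0.68.

C ≈ 0.68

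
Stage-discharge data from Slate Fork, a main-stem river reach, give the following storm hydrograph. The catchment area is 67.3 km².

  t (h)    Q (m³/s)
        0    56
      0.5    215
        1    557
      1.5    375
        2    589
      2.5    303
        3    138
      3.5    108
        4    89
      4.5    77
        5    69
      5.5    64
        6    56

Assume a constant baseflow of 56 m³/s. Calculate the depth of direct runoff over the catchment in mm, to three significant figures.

Direct runoff: 0.0, 159.0, 501.0, 319.0, 533.0, 247.0, 82.0, 52.0, 33.0, 21.0, 13.0, 8.0, 0.0 m³/s; ΣQ_DR = 1968 m³/s.
V = ΣQ_DR · Δt = 1968 × 1800 s = 3.542 × 10^6 m³.
Over A = 67.3 km², depth = V / A = 52.6 mm.

d ≈ 52.6 mm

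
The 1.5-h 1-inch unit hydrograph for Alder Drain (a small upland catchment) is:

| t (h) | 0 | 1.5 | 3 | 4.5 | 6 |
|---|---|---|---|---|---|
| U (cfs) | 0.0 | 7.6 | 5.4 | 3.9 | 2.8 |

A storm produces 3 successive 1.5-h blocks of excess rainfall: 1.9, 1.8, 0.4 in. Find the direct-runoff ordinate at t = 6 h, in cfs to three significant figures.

By discrete convolution, Q_j = Σ (P_i / 1 in) · U_{j−i}.
At t = 6 h (j=4): Q = (1.9/1)·2.8 + (1.8/1)·3.9 + (0.4/1)·5.4 = 14.5 cfs.

Q ≈ 14.5 cfs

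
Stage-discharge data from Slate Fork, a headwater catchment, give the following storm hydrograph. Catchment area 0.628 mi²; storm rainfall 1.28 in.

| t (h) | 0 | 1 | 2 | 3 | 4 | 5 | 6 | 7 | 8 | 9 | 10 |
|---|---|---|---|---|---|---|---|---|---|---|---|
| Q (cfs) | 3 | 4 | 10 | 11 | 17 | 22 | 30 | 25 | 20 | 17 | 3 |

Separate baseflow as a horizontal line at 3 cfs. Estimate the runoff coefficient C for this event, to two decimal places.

ΣQ_DR = 129.0 cfs; V = ΣQ_DR·Δt = 4.644 × 10^5 ft³.
Runoff depth d = V / A = 0.3183 in.
C = d / P = 0.3183 / 1.28 = 0.25.

C ≈ 0.25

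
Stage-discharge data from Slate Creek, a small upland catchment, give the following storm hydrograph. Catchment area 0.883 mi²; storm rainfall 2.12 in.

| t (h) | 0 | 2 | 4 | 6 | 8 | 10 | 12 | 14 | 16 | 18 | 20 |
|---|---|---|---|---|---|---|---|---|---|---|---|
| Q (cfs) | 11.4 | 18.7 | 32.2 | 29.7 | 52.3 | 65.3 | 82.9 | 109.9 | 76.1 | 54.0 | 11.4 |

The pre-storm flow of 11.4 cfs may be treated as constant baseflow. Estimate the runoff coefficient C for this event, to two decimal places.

ΣQ_DR = 418.5 cfs; V = ΣQ_DR·Δt = 3.013 × 10^6 ft³.
Runoff depth d = V / A = 1.469 in.
C = d / P = 1.469 / 2.12 = 0.69.

C ≈ 0.69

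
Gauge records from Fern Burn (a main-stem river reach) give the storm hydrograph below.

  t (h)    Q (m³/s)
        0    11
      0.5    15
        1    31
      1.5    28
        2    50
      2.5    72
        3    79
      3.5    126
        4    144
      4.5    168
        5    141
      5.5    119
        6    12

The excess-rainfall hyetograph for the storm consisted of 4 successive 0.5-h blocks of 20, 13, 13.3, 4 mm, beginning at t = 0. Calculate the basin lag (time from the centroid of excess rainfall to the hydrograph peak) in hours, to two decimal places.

t_L ≈ 3.74 h

Centroid of excess rainfall: t_c = Σ P_i·t̄_i / ΣP_i = 0.7629 h (block centres at 0.25, 0.75, 1.25, 1.75 h).
Hydrograph peak occurs at t = 4.5 h, so basin lag t_L = 4.5 − 0.7629 = 3.74 h.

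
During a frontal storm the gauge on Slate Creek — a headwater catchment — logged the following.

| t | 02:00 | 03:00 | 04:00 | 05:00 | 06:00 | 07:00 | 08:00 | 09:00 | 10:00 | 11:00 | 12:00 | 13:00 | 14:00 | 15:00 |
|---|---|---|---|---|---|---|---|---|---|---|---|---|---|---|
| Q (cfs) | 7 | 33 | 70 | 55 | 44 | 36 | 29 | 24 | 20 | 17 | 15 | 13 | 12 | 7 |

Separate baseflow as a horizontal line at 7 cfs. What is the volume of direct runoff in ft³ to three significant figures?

Direct-runoff ordinates (Q − Q_b): 0.0, 26.0, 63.0, 48.0, 37.0, 29.0, 22.0, 17.0, 13.0, 10.0, 8.0, 6.0, 5.0, 0.0 cfs.
ΣQ_DR = 284.0 cfs.
With Δt = 1 h = 3600 s, V = ΣQ_DR · Δt = 284.0 × 3600 = 1.02 × 10^6 ft³.

V ≈ 1.02 × 10^6 ft³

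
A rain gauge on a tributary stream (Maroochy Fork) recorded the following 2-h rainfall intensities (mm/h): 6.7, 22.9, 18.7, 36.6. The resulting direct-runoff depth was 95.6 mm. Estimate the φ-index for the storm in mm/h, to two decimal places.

φ ≈ 10.13 mm/h

Only the 3 blocks with intensity above φ contribute runoff: 22.9, 18.7, 36.6 mm/h.
Σ(I−φ)·Δt = d  ⇒  (22.9+18.7+36.6 − 3φ)·2 = 95.6
φ = (78.20 − 95.6/2) / 3 = 10.13 mm/h.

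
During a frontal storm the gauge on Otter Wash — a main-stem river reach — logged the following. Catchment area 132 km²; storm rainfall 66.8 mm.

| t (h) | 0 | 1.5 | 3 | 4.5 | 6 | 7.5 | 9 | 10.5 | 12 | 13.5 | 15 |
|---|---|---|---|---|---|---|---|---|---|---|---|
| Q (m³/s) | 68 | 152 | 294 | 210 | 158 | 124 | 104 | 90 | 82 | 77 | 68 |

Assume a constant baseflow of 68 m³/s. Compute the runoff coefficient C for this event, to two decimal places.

ΣQ_DR = 679.0 m³/s; V = ΣQ_DR·Δt = 3.667 × 10^6 m³.
Runoff depth d = V / A = 27.78 mm.
C = d / P = 27.78 / 66.8 = 0.42.

C ≈ 0.42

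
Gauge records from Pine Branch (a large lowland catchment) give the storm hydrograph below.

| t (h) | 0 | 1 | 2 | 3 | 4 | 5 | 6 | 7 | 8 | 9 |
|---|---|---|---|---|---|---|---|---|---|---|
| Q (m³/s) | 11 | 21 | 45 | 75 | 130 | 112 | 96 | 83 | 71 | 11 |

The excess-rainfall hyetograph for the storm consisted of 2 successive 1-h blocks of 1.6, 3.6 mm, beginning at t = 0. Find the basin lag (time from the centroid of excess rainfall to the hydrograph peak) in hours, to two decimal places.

t_L ≈ 2.81 h

Centroid of excess rainfall: t_c = Σ P_i·t̄_i / ΣP_i = 1.1923 h (block centres at 0.5, 1.5 h).
Hydrograph peak occurs at t = 4 h, so basin lag t_L = 4 − 1.1923 = 2.81 h.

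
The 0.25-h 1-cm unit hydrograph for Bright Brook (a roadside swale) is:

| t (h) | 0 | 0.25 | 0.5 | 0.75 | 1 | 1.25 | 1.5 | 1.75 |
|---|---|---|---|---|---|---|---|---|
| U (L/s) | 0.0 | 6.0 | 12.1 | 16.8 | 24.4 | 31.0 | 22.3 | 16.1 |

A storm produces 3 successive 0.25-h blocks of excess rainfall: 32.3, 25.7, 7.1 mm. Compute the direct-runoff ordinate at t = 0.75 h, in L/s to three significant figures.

Q ≈ 89.6 L/s

By discrete convolution, Q_j = Σ (P_i / 10 mm) · U_{j−i}.
At t = 0.75 h (j=3): Q = (32.3/10)·16.8 + (25.7/10)·12.1 + (7.1/10)·6.0 = 89.6 L/s.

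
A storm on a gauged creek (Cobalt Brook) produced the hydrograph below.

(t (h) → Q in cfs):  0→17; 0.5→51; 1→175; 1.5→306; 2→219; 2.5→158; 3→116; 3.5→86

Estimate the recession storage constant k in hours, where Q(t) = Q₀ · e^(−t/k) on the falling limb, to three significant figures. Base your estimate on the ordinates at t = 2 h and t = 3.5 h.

On the falling limb, Q drops from 219 to 86 cfs between t = 2 h and t = 3.5 h (Δt = 1.5 h).
k = −Δt / ln(Q₂/Q₁) = −1.5 / ln(86/219) = 1.60 h.

k ≈ 1.60 h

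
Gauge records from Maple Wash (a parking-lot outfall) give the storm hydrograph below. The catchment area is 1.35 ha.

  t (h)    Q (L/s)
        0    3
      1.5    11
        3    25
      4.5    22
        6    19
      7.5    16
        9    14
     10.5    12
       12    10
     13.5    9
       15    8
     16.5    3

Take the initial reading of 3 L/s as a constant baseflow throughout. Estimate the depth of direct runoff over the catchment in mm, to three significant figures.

Direct runoff: 0.0, 8.0, 22.0, 19.0, 16.0, 13.0, 11.0, 9.0, 7.0, 6.0, 5.0, 0.0 L/s; ΣQ_DR = 116.0 L/s.
V = ΣQ_DR · Δt = 116.0 × 5400 s = 6.264 × 10^5 L.
Over A = 1.35 ha, depth = V / A = 46.4 mm.

d ≈ 46.4 mm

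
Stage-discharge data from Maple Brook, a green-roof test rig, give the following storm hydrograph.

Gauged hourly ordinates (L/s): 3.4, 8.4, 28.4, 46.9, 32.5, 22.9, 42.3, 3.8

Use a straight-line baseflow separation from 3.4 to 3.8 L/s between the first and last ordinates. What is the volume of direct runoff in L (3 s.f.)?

Direct-runoff ordinates (Q − Q_b): 0.00, 4.94, 24.89, 43.33, 28.87, 19.21, 38.56, 0.00 L/s.
ΣQ_DR = 159.8 L/s.
With Δt = 1 h = 3600 s, V = ΣQ_DR · Δt = 159.8 × 3600 = 5.75 × 10^5 L.

V ≈ 5.75 × 10^5 L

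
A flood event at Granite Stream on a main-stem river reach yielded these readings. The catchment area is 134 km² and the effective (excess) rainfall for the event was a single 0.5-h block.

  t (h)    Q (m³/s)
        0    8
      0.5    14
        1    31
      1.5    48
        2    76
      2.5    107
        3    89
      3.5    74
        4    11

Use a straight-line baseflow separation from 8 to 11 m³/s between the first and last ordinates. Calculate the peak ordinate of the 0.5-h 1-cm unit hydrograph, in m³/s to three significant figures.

U_p ≈ 194 m³/s

Direct runoff: 0.00, 5.62, 22.25, 38.88, 66.50, 97.12, 78.75, 63.38, 0.00 m³/s; ΣQ_DR = 372.5 m³/s, peak = 97.12 m³/s.
Runoff depth d = ΣQ_DR·Δt / A = 372.5 × 1800 / (134 km²) = 5.004 mm.
The 1-cm UH is the DRH scaled by (10 mm)/d, so U_p = 97.12 × 10/5.004 = 194 m³/s.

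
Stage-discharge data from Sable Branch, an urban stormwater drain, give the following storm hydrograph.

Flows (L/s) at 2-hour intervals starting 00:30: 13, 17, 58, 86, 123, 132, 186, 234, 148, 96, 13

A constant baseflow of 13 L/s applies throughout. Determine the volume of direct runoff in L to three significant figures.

Direct-runoff ordinates (Q − Q_b): 0.0, 4.0, 45.0, 73.0, 110.0, 119.0, 173.0, 221.0, 135.0, 83.0, 0.0 L/s.
ΣQ_DR = 963.0 L/s.
With Δt = 2 h = 7200 s, V = ΣQ_DR · Δt = 963.0 × 7200 = 6.93 × 10^6 L.

V ≈ 6.93 × 10^6 L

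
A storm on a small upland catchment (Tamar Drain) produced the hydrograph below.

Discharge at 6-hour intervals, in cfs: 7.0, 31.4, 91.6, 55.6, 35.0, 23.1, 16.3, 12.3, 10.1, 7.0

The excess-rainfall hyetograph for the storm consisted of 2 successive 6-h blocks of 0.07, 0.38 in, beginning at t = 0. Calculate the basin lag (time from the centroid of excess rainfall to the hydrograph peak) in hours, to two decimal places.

t_L ≈ 3.93 h

Centroid of excess rainfall: t_c = Σ P_i·t̄_i / ΣP_i = 8.0667 h (block centres at 3, 9 h).
Hydrograph peak occurs at t = 12 h, so basin lag t_L = 12 − 8.0667 = 3.93 h.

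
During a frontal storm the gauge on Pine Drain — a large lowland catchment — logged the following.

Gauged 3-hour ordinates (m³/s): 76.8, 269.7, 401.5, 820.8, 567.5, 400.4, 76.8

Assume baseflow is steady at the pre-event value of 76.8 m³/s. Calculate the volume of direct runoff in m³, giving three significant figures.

Direct-runoff ordinates (Q − Q_b): 0.0, 192.9, 324.7, 744.0, 490.7, 323.6, 0.0 m³/s.
ΣQ_DR = 2076 m³/s.
With Δt = 3 h = 10800 s, V = ΣQ_DR · Δt = 2076 × 10800 = 2.24 × 10^7 m³.

V ≈ 2.24 × 10^7 m³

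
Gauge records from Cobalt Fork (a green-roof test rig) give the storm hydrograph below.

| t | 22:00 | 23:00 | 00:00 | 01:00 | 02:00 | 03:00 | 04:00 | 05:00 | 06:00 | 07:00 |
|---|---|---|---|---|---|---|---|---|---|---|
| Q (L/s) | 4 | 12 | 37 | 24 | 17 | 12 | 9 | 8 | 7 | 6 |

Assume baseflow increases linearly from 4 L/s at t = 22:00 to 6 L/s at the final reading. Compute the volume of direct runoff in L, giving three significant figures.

Direct-runoff ordinates (Q − Q_b): 0.00, 7.78, 32.56, 19.33, 12.11, 6.89, 3.67, 2.44, 1.22, 0.00 L/s.
ΣQ_DR = 86.00 L/s.
With Δt = 1 h = 3600 s, V = ΣQ_DR · Δt = 86.00 × 3600 = 3.10 × 10^5 L.

V ≈ 3.10 × 10^5 L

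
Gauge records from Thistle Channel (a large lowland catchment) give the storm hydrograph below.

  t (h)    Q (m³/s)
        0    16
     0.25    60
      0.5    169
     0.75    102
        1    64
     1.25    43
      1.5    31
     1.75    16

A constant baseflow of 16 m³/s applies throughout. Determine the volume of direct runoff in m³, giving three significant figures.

Direct-runoff ordinates (Q − Q_b): 0.0, 44.0, 153.0, 86.0, 48.0, 27.0, 15.0, 0.0 m³/s.
ΣQ_DR = 373.0 m³/s.
With Δt = 0.25 h = 900 s, V = ΣQ_DR · Δt = 373.0 × 900 = 3.36 × 10^5 m³.

V ≈ 3.36 × 10^5 m³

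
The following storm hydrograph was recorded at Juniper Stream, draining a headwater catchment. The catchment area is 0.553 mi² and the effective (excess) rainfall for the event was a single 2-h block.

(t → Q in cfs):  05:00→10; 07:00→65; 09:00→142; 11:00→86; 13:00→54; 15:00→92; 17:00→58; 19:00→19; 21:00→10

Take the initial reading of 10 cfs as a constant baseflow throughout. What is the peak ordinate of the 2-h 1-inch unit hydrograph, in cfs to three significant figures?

U_p ≈ 52.8 cfs

Direct runoff: 0.0, 55.0, 132.0, 76.0, 44.0, 82.0, 48.0, 9.0, 0.0 cfs; ΣQ_DR = 446.0 cfs, peak = 132.0 cfs.
Runoff depth d = ΣQ_DR·Δt / A = 446.0 × 7200 / (0.553 mi²) = 2.500 in.
The 1-inch UH is the DRH scaled by (1 in)/d, so U_p = 132.0 × 1/2.500 = 52.8 cfs.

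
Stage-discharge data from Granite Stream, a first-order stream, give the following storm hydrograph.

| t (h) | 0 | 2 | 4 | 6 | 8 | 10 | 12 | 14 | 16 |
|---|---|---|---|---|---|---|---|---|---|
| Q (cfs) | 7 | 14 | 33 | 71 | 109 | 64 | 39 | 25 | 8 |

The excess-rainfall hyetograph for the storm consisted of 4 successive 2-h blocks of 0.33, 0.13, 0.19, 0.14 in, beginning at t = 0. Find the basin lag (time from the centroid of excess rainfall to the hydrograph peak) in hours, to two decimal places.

Centroid of excess rainfall: t_c = Σ P_i·t̄_i / ΣP_i = 3.3544 h (block centres at 1, 3, 5, 7 h).
Hydrograph peak occurs at t = 8 h, so basin lag t_L = 8 − 3.3544 = 4.65 h.

t_L ≈ 4.65 h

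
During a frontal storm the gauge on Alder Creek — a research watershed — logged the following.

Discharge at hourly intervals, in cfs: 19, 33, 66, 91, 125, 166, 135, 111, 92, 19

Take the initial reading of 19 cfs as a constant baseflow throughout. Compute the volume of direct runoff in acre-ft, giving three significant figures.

V ≈ 55.1 acre-ft

Direct-runoff ordinates (Q − Q_b): 0.0, 14.0, 47.0, 72.0, 106.0, 147.0, 116.0, 92.0, 73.0, 0.0 cfs.
ΣQ_DR = 667.0 cfs.
With Δt = 1 h = 3600 s, V = ΣQ_DR · Δt = 667.0 × 3600 = 2.40 × 10^6 ft³ = 55.1 acre-ft.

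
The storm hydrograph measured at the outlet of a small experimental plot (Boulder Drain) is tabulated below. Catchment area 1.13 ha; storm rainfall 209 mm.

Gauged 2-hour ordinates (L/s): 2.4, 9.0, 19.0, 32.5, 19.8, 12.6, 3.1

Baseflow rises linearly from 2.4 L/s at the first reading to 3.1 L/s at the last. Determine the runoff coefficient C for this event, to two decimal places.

ΣQ_DR = 79.15 L/s; V = ΣQ_DR·Δt = 5.699 × 10^5 L.
Runoff depth d = V / A = 50.43 mm.
C = d / P = 50.43 / 209 = 0.24.

C ≈ 0.24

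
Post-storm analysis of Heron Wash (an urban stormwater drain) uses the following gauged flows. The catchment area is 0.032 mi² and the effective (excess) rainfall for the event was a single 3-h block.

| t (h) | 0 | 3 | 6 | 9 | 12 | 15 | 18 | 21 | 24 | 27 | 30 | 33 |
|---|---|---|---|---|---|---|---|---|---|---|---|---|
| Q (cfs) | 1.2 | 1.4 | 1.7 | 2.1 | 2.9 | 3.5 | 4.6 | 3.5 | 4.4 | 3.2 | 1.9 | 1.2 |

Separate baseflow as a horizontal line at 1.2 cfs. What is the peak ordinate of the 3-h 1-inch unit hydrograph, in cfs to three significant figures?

U_p ≈ 1.36 cfs

Direct runoff: 0.0, 0.2, 0.5, 0.9, 1.7, 2.3, 3.4, 2.3, 3.2, 2.0, 0.7, 0.0 cfs; ΣQ_DR = 17.20 cfs, peak = 3.4 cfs.
Runoff depth d = ΣQ_DR·Δt / A = 17.20 × 10800 / (0.032 mi²) = 2.499 in.
The 1-inch UH is the DRH scaled by (1 in)/d, so U_p = 3.4 × 1/2.499 = 1.36 cfs.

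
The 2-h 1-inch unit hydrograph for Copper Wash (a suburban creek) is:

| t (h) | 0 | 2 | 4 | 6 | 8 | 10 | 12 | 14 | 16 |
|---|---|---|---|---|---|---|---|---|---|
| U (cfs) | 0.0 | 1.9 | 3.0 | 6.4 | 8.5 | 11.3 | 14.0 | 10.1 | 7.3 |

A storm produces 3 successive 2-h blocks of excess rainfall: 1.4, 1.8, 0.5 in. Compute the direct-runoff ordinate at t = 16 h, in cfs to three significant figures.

Q ≈ 35.4 cfs

By discrete convolution, Q_j = Σ (P_i / 1 in) · U_{j−i}.
At t = 16 h (j=8): Q = (1.4/1)·7.3 + (1.8/1)·10.1 + (0.5/1)·14.0 = 35.4 cfs.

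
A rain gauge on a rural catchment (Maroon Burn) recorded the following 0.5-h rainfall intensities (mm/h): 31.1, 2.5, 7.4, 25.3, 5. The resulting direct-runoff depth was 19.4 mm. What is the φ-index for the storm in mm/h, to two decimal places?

φ ≈ 8.80 mm/h

Only the 2 blocks with intensity above φ contribute runoff: 31.1, 25.3 mm/h.
Σ(I−φ)·Δt = d  ⇒  (31.1+25.3 − 2φ)·0.5 = 19.4
φ = (56.40 − 19.4/0.5) / 2 = 8.80 mm/h.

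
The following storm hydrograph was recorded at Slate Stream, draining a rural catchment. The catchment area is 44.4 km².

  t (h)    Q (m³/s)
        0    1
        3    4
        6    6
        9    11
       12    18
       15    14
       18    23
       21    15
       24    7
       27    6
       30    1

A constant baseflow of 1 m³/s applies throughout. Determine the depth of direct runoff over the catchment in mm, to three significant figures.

Direct runoff: 0.0, 3.0, 5.0, 10.0, 17.0, 13.0, 22.0, 14.0, 6.0, 5.0, 0.0 m³/s; ΣQ_DR = 95.00 m³/s.
V = ΣQ_DR · Δt = 95.00 × 10800 s = 1.026 × 10^6 m³.
Over A = 44.4 km², depth = V / A = 23.1 mm.

d ≈ 23.1 mm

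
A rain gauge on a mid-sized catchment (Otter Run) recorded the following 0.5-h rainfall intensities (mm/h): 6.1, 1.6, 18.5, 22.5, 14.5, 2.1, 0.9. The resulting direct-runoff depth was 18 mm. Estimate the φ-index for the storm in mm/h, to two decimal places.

Only the 3 blocks with intensity above φ contribute runoff: 18.5, 22.5, 14.5 mm/h.
Σ(I−φ)·Δt = d  ⇒  (18.5+22.5+14.5 − 3φ)·0.5 = 18
φ = (55.50 − 18/0.5) / 3 = 6.50 mm/h.

φ ≈ 6.50 mm/h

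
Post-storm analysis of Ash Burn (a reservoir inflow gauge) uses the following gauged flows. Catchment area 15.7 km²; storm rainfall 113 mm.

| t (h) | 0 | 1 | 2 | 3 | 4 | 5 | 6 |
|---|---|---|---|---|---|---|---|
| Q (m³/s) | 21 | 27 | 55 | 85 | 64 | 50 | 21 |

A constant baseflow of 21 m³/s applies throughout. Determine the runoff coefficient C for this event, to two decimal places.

ΣQ_DR = 176.0 m³/s; V = ΣQ_DR·Δt = 6.336 × 10^5 m³.
Runoff depth d = V / A = 40.36 mm.
C = d / P = 40.36 / 113 = 0.36.

C ≈ 0.36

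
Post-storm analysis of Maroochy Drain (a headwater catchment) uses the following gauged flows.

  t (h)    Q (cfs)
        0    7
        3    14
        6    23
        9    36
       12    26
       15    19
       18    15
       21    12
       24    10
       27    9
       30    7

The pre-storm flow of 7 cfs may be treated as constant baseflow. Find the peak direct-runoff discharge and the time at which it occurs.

Q_p = 29.0 cfs at t = 9 h

Subtracting baseflow gives direct-runoff ordinates: 0.0, 7.0, 16.0, 29.0, 19.0, 12.0, 8.0, 5.0, 3.0, 2.0, 0.0 cfs.
The maximum is 29.0 cfs, occurring at the reading for t = 9 h.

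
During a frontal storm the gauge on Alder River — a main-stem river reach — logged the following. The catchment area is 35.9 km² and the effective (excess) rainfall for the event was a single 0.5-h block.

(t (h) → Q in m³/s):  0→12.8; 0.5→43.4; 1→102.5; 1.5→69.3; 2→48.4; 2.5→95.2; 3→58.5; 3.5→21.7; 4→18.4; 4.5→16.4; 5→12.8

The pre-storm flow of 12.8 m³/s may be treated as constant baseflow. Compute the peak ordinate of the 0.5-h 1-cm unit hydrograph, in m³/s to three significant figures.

U_p ≈ 49.9 m³/s

Direct runoff: 0.0, 30.6, 89.7, 56.5, 35.6, 82.4, 45.7, 8.9, 5.6, 3.6, 0.0 m³/s; ΣQ_DR = 358.6 m³/s, peak = 89.7 m³/s.
Runoff depth d = ΣQ_DR·Δt / A = 358.6 × 1800 / (35.9 km²) = 17.98 mm.
The 1-cm UH is the DRH scaled by (10 mm)/d, so U_p = 89.7 × 10/17.98 = 49.9 m³/s.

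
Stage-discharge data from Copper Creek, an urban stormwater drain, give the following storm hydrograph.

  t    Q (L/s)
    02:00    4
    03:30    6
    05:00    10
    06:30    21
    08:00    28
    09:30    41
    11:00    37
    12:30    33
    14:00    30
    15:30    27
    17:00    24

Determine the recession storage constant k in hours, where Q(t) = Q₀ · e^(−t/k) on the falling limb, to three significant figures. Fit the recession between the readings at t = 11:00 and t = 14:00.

On the falling limb, Q drops from 37 to 30 L/s between t = 11:00 and t = 14:00 (Δt = 3 h).
k = −Δt / ln(Q₂/Q₁) = −3 / ln(30/37) = 14.3 h.

k ≈ 14.3 h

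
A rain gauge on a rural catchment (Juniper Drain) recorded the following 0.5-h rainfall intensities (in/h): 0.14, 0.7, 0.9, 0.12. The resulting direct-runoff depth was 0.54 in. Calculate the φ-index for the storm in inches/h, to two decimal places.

Only the 2 blocks with intensity above φ contribute runoff: 0.7, 0.9 in/h.
Σ(I−φ)·Δt = d  ⇒  (0.7+0.9 − 2φ)·0.5 = 0.54
φ = (1.600 − 0.54/0.5) / 2 = 0.26 in/h.

φ ≈ 0.26 in/h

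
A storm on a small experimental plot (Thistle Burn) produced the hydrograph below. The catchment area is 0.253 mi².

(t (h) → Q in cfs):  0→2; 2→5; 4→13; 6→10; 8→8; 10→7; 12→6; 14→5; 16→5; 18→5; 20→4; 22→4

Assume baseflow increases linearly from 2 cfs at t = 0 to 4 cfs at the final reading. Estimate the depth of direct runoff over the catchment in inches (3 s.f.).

Direct runoff: 0.00, 2.82, 10.64, 7.45, 5.27, 4.09, 2.91, 1.73, 1.55, 1.36, 0.18, 0.00 cfs; ΣQ_DR = 38.00 cfs.
V = ΣQ_DR · Δt = 38.00 × 7200 s = 2.736 × 10^5 ft³.
Over A = 0.253 mi², depth = V / A = 0.465 in.

d ≈ 0.465 in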